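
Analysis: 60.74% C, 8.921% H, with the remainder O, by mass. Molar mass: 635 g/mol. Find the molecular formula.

Assume 100 g: 60.74 g C, 8.921 g H, 30.339 g O.
C: 60.74 g ÷ 12.01 g/mol = 5.057 mol
H: 8.921 g ÷ 1.008 g/mol = 8.85 mol
O: 30.339 g ÷ 16.00 g/mol = 1.896 mol
Smallest is O at 1.896 mol; normalising gives C 2.667, H 4.667, O 1.000
Multiply by 3: C 8.00, H 14.00, O 3.00 → C8H14O3
Empirical-formula mass = 158.19 g/mol
n = 635 / 158.19 = 4.01 ≈ 4
Molecular formula = (C8H14O3)×4 = C32H56O12

C32H56O12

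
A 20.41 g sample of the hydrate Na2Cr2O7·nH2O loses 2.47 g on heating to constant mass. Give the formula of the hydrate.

Na2Cr2O7·2H2O

Mass of anhydrous Na2Cr2O7 = 20.41 − 2.47 = 17.94 g
mol H2O = 2.47 / 18.02 = 0.1371
Molar mass of Na2Cr2O7 = 261.98 g/mol → mol Na2Cr2O7 = 17.94 / 261.98 = 0.06848
n = 0.1371 / 0.06848 = 2.00 ≈ 2 → Na2Cr2O7·2H2O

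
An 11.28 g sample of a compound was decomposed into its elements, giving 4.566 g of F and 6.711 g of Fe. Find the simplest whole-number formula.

Moles — F: 4.566 / 19.00 = 0.2403 mol; Fe: 6.711 / 55.85 = 0.1202 mol
Divide by the smallest (0.1202 mol Fe): F 2.000, Fe 1.000
Ratio ≈ 2:1, so the empirical formula is F2Fe

F2Fe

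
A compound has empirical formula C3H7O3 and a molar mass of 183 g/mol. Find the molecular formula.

Empirical-formula mass = 91.09 g/mol
n = 183 / 91.09 = 2.01 ≈ 2
Molecular formula = (C3H7O3)2 = C6H14O6

C6H14O6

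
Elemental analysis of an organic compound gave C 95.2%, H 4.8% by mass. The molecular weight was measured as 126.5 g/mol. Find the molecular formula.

C10H6

Assume 100 g: 95.2 g C, 4.8 g H.
Moles — C: 95.2 / 12.01 = 7.927 mol; H: 4.8 / 1.008 = 4.762 mol
Ratios (÷ 4.762): C 1.665, H 1.000
Multiply by 3: C 4.99, H 3.00 → C5H3
Empirical-formula mass = 63.07 g/mol
n = 126.5 / 63.07 = 2.01 ≈ 2
Molecular formula = (C5H3)×2 = C10H6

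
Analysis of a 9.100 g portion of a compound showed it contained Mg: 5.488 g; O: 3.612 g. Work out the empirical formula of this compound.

MgO

n(Mg) = 5.488/24.31 = 0.2258, n(O) = 3.612/16.00 = 0.2258
Smallest is O at 0.2258 mol; normalising gives Mg 1.000, O 1.000
→ MgO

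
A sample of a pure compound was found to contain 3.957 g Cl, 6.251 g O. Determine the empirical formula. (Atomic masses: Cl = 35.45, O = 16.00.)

Cl2O7

Moles — Cl: 3.957 / 35.45 = 0.1116 mol; O: 6.251 / 16.00 = 0.3907 mol
Ratios (÷ 0.1116): Cl 1.000, O 3.500
Multiply by 2: Cl 2.00, O 7.00 → Cl2O7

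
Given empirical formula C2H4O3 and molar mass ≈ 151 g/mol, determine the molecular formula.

C4H8O6

Empirical-formula mass = 76.05 g/mol
n = 151 / 76.05 = 1.99 ≈ 2
Molecular formula = (C2H4O3)2 = C4H8O6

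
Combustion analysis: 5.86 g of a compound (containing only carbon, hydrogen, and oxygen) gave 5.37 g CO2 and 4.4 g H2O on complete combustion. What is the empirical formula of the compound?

mol C = 5.37 / 44.01 = 0.1220; mass C = 0.1220 × 12.01 = 1.465 g
mol H = 2 × (4.4 / 18.02) = 0.4883; mass H = 0.4883 × 1.008 = 0.4923 g
mass O = 5.86 − (1.958) = 3.902 g → mol O = 0.2439
Divide by the smallest (0.122 mol C): C 1.000, H 4.002, O 1.999
Ratio ≈ 1:4:2, so the empirical formula is CH4O2

CH4O2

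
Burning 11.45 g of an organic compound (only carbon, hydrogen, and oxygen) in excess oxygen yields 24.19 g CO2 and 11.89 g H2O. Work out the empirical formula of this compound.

mol C = 24.19 / 44.01 = 0.5496; mass C = 0.5496 × 12.01 = 6.601 g
mol H = 2 × (11.89 / 18.02) = 1.320; mass H = 1.320 × 1.008 = 1.330 g
mass O = 11.45 − (7.931) = 3.519 g → mol O = 0.2199
Smallest is O at 0.2199 mol; normalising gives C 2.499, H 6.001, O 1.000
×2: C 5.00, H 12.00, O 2.00 → C5H12O2

C5H12O2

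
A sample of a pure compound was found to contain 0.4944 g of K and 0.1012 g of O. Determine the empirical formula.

K2O

K: 0.4944 g ÷ 39.10 g/mol = 0.01264 mol
O: 0.1012 g ÷ 16.00 g/mol = 0.006325 mol
Divide by the smallest (0.006325 mol O): K 1.999, O 1.000
Ratio ≈ 2:1, so the empirical formula is K2O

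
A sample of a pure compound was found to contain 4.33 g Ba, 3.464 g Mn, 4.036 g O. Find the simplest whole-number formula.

BaMn2O8

Moles — Ba: 4.33 / 137.33 = 0.03153 mol; Mn: 3.464 / 54.94 = 0.06305 mol; O: 4.036 / 16.00 = 0.2522 mol
Divide by the smallest (0.03153 mol Ba): Ba 1.000, Mn 2.000, O 8.000
Ratio ≈ 1:2:8, so the empirical formula is BaMn2O8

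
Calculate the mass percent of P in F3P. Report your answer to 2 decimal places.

35.21%

Molar mass = 3(19.00) + 1(30.97) = 87.970 g/mol
Mass of P per mole = 1 × 30.97 = 30.970 g
% P = 30.970 / 87.970 × 100 = 35.21%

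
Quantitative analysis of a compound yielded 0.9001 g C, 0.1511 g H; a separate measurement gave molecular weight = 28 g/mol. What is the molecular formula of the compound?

Moles — C: 0.9001 / 12.01 = 0.07495 mol; H: 0.1511 / 1.008 = 0.1499 mol
Smallest is C at 0.07495 mol; normalising gives C 1.000, H 2.000
Ratio ≈ 1:2, so the empirical formula is CH2
Empirical-formula mass = 14.03 g/mol
n = 28 / 14.03 = 2.00 ≈ 2
Molecular formula = (CH2)×2 = C2H4

C2H4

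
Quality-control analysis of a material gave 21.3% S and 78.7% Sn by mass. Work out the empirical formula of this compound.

Assume 100 g: 21.3 g S, 78.7 g Sn.
Moles — S: 21.3 / 32.07 = 0.6642 mol; Sn: 78.7 / 118.71 = 0.663 mol
Smallest is Sn at 0.663 mol; normalising gives S 1.002, Sn 1.000
Ratio ≈ 1:1, so the empirical formula is SSn

SSn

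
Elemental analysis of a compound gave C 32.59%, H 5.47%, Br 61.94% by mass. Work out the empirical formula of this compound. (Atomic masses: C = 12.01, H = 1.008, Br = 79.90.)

C7H14Br2

Assume 100 g: 32.59 g C, 5.47 g H, 61.94 g Br.
n(C) = 32.59/12.01 = 2.714, n(H) = 5.47/1.008 = 5.427, n(Br) = 61.94/79.90 = 0.7752
Smallest is Br at 0.7752 mol; normalising gives C 3.500, H 7.000, Br 1.000
Multiply by 2: C 7.00, H 14.00, Br 2.00 → C7H14Br2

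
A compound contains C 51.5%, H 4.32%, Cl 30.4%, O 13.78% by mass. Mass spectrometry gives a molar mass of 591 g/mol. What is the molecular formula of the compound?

Assume 100 g: 51.5 g C, 4.32 g H, 30.4 g Cl, 13.78 g O.
n(C) = 51.5/12.01 = 4.288, n(H) = 4.32/1.008 = 4.286, n(Cl) = 30.4/35.45 = 0.8575, n(O) = 13.78/16.00 = 0.8612
Ratios (÷ 0.8575): C 5.000, H 4.998, Cl 1.000, O 1.004
≈ 5:5:1:1 → C5H5ClO
Empirical-formula mass = 116.54 g/mol
n = 591 / 116.54 = 5.07 ≈ 5
Molecular formula = (C5H5ClO)×5 = C25H25Cl5O5

C25H25Cl5O5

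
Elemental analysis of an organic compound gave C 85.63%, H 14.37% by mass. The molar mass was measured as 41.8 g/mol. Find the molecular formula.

Assume 100 g: 85.63 g C, 14.37 g H.
n(C) = 85.63/12.01 = 7.13, n(H) = 14.37/1.008 = 14.26
Ratios (÷ 7.13): C 1.000, H 1.999
→ CH2
Empirical-formula mass = 14.03 g/mol
n = 41.8 / 14.03 = 2.98 ≈ 3
Molecular formula = (CH2)×3 = C3H6

C3H6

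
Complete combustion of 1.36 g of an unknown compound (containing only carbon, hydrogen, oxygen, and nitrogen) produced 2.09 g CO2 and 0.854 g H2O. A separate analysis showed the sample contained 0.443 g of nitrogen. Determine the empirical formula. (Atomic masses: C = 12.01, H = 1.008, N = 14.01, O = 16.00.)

C3H6N2O

mol C = 2.09 / 44.01 = 0.04749; mass C = 0.04749 × 12.01 = 0.5703 g
mol H = 2 × (0.854 / 18.02) = 0.09478; mass H = 0.09478 × 1.008 = 0.09554 g
mol N = 0.443 / 14.01 = 0.03162
mass O = 1.36 − (1.109) = 0.2511 g → mol O = 0.01569
Ratios (÷ 0.01569): C 3.026, H 6.039, N 2.015, O 1.000
Ratio ≈ 3:6:2:1, so the empirical formula is C3H6N2O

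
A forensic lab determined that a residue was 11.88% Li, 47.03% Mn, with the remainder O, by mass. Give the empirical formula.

Assume 100 g: 11.88 g Li, 47.03 g Mn, 41.09 g O.
n(Li) = 11.88/6.94 = 1.712, n(Mn) = 47.03/54.94 = 0.856, n(O) = 41.09/16.00 = 2.568
Smallest is Mn at 0.856 mol; normalising gives Li 2.000, Mn 1.000, O 3.000
→ Li2MnO3

Li2MnO3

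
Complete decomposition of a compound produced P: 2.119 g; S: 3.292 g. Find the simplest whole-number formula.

P2S3

P: 2.119 g ÷ 30.97 g/mol = 0.06842 mol
S: 3.292 g ÷ 32.07 g/mol = 0.1027 mol
Ratios (÷ 0.06842): P 1.000, S 1.500
×2: P 2.00, S 3.00 → P2S3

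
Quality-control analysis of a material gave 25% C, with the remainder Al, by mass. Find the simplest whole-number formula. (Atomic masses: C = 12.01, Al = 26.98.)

Assume 100 g: 25 g C, 75 g Al.
C: 25 g ÷ 12.01 g/mol = 2.082 mol
Al: 75 g ÷ 26.98 g/mol = 2.78 mol
Ratios (÷ 2.082): C 1.000, Al 1.335
Scaling by 3: C 3.00, Al 4.01 → C3Al4

C3Al4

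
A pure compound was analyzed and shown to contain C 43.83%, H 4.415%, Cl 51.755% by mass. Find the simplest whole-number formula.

Assume 100 g: 43.83 g C, 4.415 g H, 51.755 g Cl.
C: 43.83 g ÷ 12.01 g/mol = 3.649 mol
H: 4.415 g ÷ 1.008 g/mol = 4.38 mol
Cl: 51.755 g ÷ 35.45 g/mol = 1.46 mol
Smallest is Cl at 1.46 mol; normalising gives C 2.500, H 3.000, Cl 1.000
Multiply by 2: C 5.00, H 6.00, Cl 2.00 → C5H6Cl2

C5H6Cl2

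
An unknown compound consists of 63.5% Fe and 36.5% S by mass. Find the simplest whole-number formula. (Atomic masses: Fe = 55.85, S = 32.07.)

FeS

Assume 100 g: 63.5 g Fe, 36.5 g S.
n(Fe) = 63.5/55.85 = 1.137, n(S) = 36.5/32.07 = 1.138
Ratios (÷ 1.137): Fe 1.000, S 1.001
≈ 1:1 → FeS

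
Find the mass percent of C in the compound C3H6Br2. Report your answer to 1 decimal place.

Molar mass = 3(12.01) + 6(1.008) + 2(79.90) = 201.878 g/mol
Mass of C per mole = 3 × 12.01 = 36.030 g
% C = 36.030 / 201.878 × 100 = 17.8%

17.8%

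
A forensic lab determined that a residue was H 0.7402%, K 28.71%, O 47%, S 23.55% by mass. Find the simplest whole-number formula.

Assume 100 g: 0.7402 g H, 28.71 g K, 47 g O, 23.55 g S.
H: 0.7402 g ÷ 1.008 g/mol = 0.7343 mol
K: 28.71 g ÷ 39.10 g/mol = 0.7343 mol
O: 47 g ÷ 16.00 g/mol = 2.938 mol
S: 23.55 g ÷ 32.07 g/mol = 0.7343 mol
Ratios (÷ 0.7343): H 1.000, K 1.000, O 4.001, S 1.000
→ HKO4S

HKO4S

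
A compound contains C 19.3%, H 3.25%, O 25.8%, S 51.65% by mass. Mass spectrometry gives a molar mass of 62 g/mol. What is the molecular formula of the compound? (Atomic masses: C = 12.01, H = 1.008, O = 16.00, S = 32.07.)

Assume 100 g: 19.3 g C, 3.25 g H, 25.8 g O, 51.65 g S.
Moles — C: 19.3 / 12.01 = 1.607 mol; H: 3.25 / 1.008 = 3.224 mol; O: 25.8 / 16.00 = 1.613 mol; S: 51.65 / 32.07 = 1.611 mol
Ratios (÷ 1.607): C 1.000, H 2.006, O 1.003, S 1.002
→ CH2OS
Empirical-formula mass = 62.10 g/mol
n = 62 / 62.10 = 1.00 ≈ 1
Molecular formula = empirical formula = CH2OS

CH2OS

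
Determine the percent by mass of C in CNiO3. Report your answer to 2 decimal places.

10.12%

Molar mass = 1(12.01) + 1(58.69) + 3(16.00) = 118.700 g/mol
Mass of C per mole = 1 × 12.01 = 12.010 g
% C = 12.010 / 118.700 × 100 = 10.12%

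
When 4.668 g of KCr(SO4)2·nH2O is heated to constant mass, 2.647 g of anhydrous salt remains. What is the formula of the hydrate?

KCr(SO4)2·12H2O

Mass of water lost = 4.668 − 2.647 = 2.021 g → 2.021 / 18.02 = 0.1122 mol H2O
Molar mass of KCr(SO4)2 = 283.24 g/mol → mol KCr(SO4)2 = 2.647 / 283.24 = 0.009345
n = 0.1122 / 0.009345 = 12.00 ≈ 12 → KCr(SO4)2·12H2O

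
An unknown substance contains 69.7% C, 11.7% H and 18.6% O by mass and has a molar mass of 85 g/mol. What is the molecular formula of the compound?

Assume 100 g: 69.7 g C, 11.7 g H, 18.6 g O.
n(C) = 69.7/12.01 = 5.803, n(H) = 11.7/1.008 = 11.61, n(O) = 18.6/16.00 = 1.163
Ratios (÷ 1.163): C 4.992, H 9.985, O 1.000
Ratio ≈ 5:10:1, so the empirical formula is C5H10O
Empirical-formula mass = 86.13 g/mol
n = 85 / 86.13 = 0.99 ≈ 1
Molecular formula = empirical formula = C5H10O

C5H10O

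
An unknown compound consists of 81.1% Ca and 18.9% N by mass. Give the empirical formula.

Ca3N2

Assume 100 g: 81.1 g Ca, 18.9 g N.
n(Ca) = 81.1/40.08 = 2.023, n(N) = 18.9/14.01 = 1.349
Smallest is N at 1.349 mol; normalising gives Ca 1.500, N 1.000
Scaling by 2: Ca 3.00, N 2.00 → Ca3N2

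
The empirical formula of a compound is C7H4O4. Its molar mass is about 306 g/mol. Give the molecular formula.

Empirical-formula mass = 152.10 g/mol
n = 306 / 152.10 = 2.01 ≈ 2
Molecular formula = (C7H4O4)2 = C14H8O8

C14H8O8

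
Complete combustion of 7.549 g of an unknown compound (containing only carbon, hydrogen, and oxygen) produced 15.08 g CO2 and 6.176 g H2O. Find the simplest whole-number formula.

C2H4O

mol C = 15.08 / 44.01 = 0.3426; mass C = 0.3426 × 12.01 = 4.115 g
mol H = 2 × (6.176 / 18.02) = 0.6855; mass H = 0.6855 × 1.008 = 0.6909 g
mass O = 7.549 − (4.806) = 2.743 g → mol O = 0.1714
Divide by the smallest (0.1714 mol O): C 1.999, H 3.999, O 1.000
Ratio ≈ 2:4:1, so the empirical formula is C2H4O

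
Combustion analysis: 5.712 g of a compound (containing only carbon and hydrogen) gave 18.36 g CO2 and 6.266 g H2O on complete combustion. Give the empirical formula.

C3H5

mol C = 18.36 / 44.01 = 0.4172; mass C = 0.4172 × 12.01 = 5.010 g
mol H = 2 × (6.266 / 18.02) = 0.6954; mass H = 0.6954 × 1.008 = 0.7010 g
Smallest is C at 0.4172 mol; normalising gives C 1.000, H 1.667
Scaling by 3: C 3.00, H 5.00 → C3H5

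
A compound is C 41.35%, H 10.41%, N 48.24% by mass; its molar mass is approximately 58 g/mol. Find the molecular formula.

C2H6N2

Assume 100 g: 41.35 g C, 10.41 g H, 48.24 g N.
C: 41.35 g ÷ 12.01 g/mol = 3.443 mol
H: 10.41 g ÷ 1.008 g/mol = 10.33 mol
N: 48.24 g ÷ 14.01 g/mol = 3.443 mol
Divide by the smallest (3.443 mol C): C 1.000, H 3.000, N 1.000
≈ 1:3:1 → CH3N
Empirical-formula mass = 29.04 g/mol
n = 58 / 29.04 = 2.00 ≈ 2
Molecular formula = (CH3N)×2 = C2H6N2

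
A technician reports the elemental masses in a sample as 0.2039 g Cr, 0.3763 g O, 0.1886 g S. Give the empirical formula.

Cr2O12S3

Cr: 0.2039 g ÷ 52.00 g/mol = 0.003921 mol
O: 0.3763 g ÷ 16.00 g/mol = 0.02352 mol
S: 0.1886 g ÷ 32.07 g/mol = 0.005881 mol
Divide by the smallest (0.003921 mol Cr): Cr 1.000, O 5.998, S 1.500
Scaling by 2: Cr 2.00, O 12.00, S 3.00 → Cr2O12S3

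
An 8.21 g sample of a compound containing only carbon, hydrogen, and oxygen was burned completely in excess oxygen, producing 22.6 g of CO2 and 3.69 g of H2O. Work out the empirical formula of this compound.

mol C = 22.6 / 44.01 = 0.5135; mass C = 0.5135 × 12.01 = 6.167 g
mol H = 2 × (3.69 / 18.02) = 0.4095; mass H = 0.4095 × 1.008 = 0.4128 g
mass O = 8.21 − (6.580) = 1.630 g → mol O = 0.1019
Smallest is O at 0.1019 mol; normalising gives C 5.041, H 4.021, O 1.000
→ C5H4O

C5H4O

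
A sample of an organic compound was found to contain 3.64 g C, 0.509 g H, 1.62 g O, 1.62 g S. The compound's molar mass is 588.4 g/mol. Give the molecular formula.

C24H40O8S4

n(C) = 3.64/12.01 = 0.3031, n(H) = 0.509/1.008 = 0.505, n(O) = 1.62/16.00 = 0.1013, n(S) = 1.62/32.07 = 0.05051
Ratios (÷ 0.05051): C 6.000, H 9.996, O 2.004, S 1.000
Ratio ≈ 6:10:2:1, so the empirical formula is C6H10O2S
Empirical-formula mass = 146.21 g/mol
n = 588.4 / 146.21 = 4.02 ≈ 4
Molecular formula = (C6H10O2S)×4 = C24H40O8S4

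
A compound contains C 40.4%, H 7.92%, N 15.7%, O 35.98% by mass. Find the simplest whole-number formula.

Assume 100 g: 40.4 g C, 7.92 g H, 15.7 g N, 35.98 g O.
Moles — C: 40.4 / 12.01 = 3.364 mol; H: 7.92 / 1.008 = 7.857 mol; N: 15.7 / 14.01 = 1.121 mol; O: 35.98 / 16.00 = 2.249 mol
Ratios (÷ 1.121): C 3.002, H 7.011, N 1.000, O 2.007
Ratio ≈ 3:7:1:2, so the empirical formula is C3H7NO2

C3H7NO2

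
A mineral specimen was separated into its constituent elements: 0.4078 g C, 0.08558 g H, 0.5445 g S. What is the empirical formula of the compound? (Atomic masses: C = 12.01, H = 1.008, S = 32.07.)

C2H5S

Moles — C: 0.4078 / 12.01 = 0.03396 mol; H: 0.08558 / 1.008 = 0.0849 mol; S: 0.5445 / 32.07 = 0.01698 mol
Divide by the smallest (0.01698 mol S): C 2.000, H 5.000, S 1.000
→ C2H5S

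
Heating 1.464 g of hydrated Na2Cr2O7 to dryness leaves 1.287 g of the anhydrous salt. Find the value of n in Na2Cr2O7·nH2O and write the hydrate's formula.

Na2Cr2O7·2H2O

Mass of water lost = 1.464 − 1.287 = 0.177 g → 0.177 / 18.02 = 0.009822 mol H2O
Molar mass of Na2Cr2O7 = 261.98 g/mol → mol Na2Cr2O7 = 1.287 / 261.98 = 0.004913
n = 0.009822 / 0.004913 = 2.00 ≈ 2 → Na2Cr2O7·2H2O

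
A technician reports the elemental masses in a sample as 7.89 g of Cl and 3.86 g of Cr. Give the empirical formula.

Cl: 7.89 g ÷ 35.45 g/mol = 0.2226 mol
Cr: 3.86 g ÷ 52.00 g/mol = 0.07423 mol
Ratios (÷ 0.07423): Cl 2.998, Cr 1.000
≈ 3:1 → Cl3Cr

Cl3Cr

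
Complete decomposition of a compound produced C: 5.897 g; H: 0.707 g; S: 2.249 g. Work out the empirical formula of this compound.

C7H10S

Moles — C: 5.897 / 12.01 = 0.491 mol; H: 0.707 / 1.008 = 0.7014 mol; S: 2.249 / 32.07 = 0.07013 mol
Ratios (÷ 0.07013): C 7.002, H 10.002, S 1.000
Ratio ≈ 7:10:1, so the empirical formula is C7H10S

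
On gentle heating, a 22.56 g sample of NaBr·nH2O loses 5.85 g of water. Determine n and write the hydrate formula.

Mass of anhydrous NaBr = 22.56 − 5.85 = 16.71 g
mol H2O = 5.85 / 18.02 = 0.3246
Molar mass of NaBr = 102.89 g/mol → mol NaBr = 16.71 / 102.89 = 0.1624
n = 0.3246 / 0.1624 = 2.00 ≈ 2 → NaBr·2H2O

NaBr·2H2O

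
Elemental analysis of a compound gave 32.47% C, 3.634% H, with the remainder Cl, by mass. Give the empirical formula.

C3H4Cl2

Assume 100 g: 32.47 g C, 3.634 g H, 63.896 g Cl.
n(C) = 32.47/12.01 = 2.704, n(H) = 3.634/1.008 = 3.605, n(Cl) = 63.896/35.45 = 1.802
Ratios (÷ 1.802): C 1.500, H 2.000, Cl 1.000
Scaling by 2: C 3.00, H 4.00, Cl 2.00 → C3H4Cl2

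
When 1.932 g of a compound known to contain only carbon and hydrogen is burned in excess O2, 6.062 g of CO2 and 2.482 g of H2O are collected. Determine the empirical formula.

CH2

mol C = 6.062 / 44.01 = 0.1377; mass C = 0.1377 × 12.01 = 1.654 g
mol H = 2 × (2.482 / 18.02) = 0.2755; mass H = 0.2755 × 1.008 = 0.2777 g
Divide by the smallest (0.1377 mol C): C 1.000, H 2.000
≈ 1:2 → CH2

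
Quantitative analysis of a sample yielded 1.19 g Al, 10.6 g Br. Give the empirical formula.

n(Al) = 1.19/26.98 = 0.04411, n(Br) = 10.6/79.90 = 0.1327
Smallest is Al at 0.04411 mol; normalising gives Al 1.000, Br 3.008
Ratio ≈ 1:3, so the empirical formula is AlBr3

AlBr3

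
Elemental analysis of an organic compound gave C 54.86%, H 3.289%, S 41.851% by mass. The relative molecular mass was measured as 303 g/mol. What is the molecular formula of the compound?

Assume 100 g: 54.86 g C, 3.289 g H, 41.851 g S.
C: 54.86 g ÷ 12.01 g/mol = 4.568 mol
H: 3.289 g ÷ 1.008 g/mol = 3.263 mol
S: 41.851 g ÷ 32.07 g/mol = 1.305 mol
Smallest is S at 1.305 mol; normalising gives C 3.500, H 2.500, S 1.000
Multiply by 2: C 7.00, H 5.00, S 2.00 → C7H5S2
Empirical-formula mass = 153.25 g/mol
n = 303 / 153.25 = 1.98 ≈ 2
Molecular formula = (C7H5S2)×2 = C14H10S4

C14H10S4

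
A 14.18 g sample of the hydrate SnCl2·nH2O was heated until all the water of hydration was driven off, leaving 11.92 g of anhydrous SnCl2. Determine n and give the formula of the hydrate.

SnCl2·2H2O

Mass of water lost = 14.18 − 11.92 = 2.26 g → 2.26 / 18.02 = 0.1254 mol H2O
Molar mass of SnCl2 = 189.61 g/mol → mol SnCl2 = 11.92 / 189.61 = 0.06287
n = 0.1254 / 0.06287 = 1.99 ≈ 2 → SnCl2·2H2O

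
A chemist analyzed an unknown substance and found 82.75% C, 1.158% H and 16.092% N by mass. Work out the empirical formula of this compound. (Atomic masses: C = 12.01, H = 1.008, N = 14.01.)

Assume 100 g: 82.75 g C, 1.158 g H, 16.092 g N.
n(C) = 82.75/12.01 = 6.89, n(H) = 1.158/1.008 = 1.149, n(N) = 16.092/14.01 = 1.149
Divide by the smallest (1.149 mol N): C 5.999, H 1.000, N 1.000
≈ 6:1:1 → C6HN

C6HN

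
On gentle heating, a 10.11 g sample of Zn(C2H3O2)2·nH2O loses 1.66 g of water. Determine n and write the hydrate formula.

Zn(C2H3O2)2·2H2O

Mass of anhydrous Zn(C2H3O2)2 = 10.11 − 1.66 = 8.45 g
mol H2O = 1.66 / 18.02 = 0.09212
Molar mass of Zn(C2H3O2)2 = 183.47 g/mol → mol Zn(C2H3O2)2 = 8.45 / 183.47 = 0.04606
n = 0.09212 / 0.04606 = 2.00 ≈ 2 → Zn(C2H3O2)2·2H2O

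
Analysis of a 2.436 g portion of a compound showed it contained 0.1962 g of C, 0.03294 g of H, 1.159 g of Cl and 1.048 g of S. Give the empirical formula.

C: 0.1962 g ÷ 12.01 g/mol = 0.01634 mol
H: 0.03294 g ÷ 1.008 g/mol = 0.03268 mol
Cl: 1.159 g ÷ 35.45 g/mol = 0.03269 mol
S: 1.048 g ÷ 32.07 g/mol = 0.03268 mol
Smallest is C at 0.01634 mol; normalising gives C 1.000, H 2.000, Cl 2.001, S 2.000
≈ 1:2:2:2 → CH2Cl2S2

CH2Cl2S2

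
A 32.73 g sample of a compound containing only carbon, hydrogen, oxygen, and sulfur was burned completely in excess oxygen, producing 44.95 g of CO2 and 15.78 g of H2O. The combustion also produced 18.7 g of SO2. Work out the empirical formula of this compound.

mol C = 44.95 / 44.01 = 1.021; mass C = 1.021 × 12.01 = 12.27 g
mol H = 2 × (15.78 / 18.02) = 1.751; mass H = 1.751 × 1.008 = 1.765 g
mol S = 18.7 / 64.07 = 0.2919; mass S = 9.360 g
mass O = 32.73 − (23.39) = 9.338 g → mol O = 0.5836
Smallest is S at 0.2919 mol; normalising gives C 3.499, H 6.001, O 2.000, S 1.000
Multiply by 2: C 7.00, H 12.00, O 4.00, S 2.00 → C7H12O4S2

C7H12O4S2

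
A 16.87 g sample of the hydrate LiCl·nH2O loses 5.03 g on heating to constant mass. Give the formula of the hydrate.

LiCl·H2O

Mass of anhydrous LiCl = 16.87 − 5.03 = 11.84 g
mol H2O = 5.03 / 18.02 = 0.2791
Molar mass of LiCl = 42.39 g/mol → mol LiCl = 11.84 / 42.39 = 0.2793
n = 0.2791 / 0.2793 = 1.00 ≈ 1 → LiCl·H2O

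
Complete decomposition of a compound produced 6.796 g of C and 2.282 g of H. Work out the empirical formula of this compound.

CH4

C: 6.796 g ÷ 12.01 g/mol = 0.5659 mol
H: 2.282 g ÷ 1.008 g/mol = 2.264 mol
Divide by the smallest (0.5659 mol C): C 1.000, H 4.001
≈ 1:4 → CH4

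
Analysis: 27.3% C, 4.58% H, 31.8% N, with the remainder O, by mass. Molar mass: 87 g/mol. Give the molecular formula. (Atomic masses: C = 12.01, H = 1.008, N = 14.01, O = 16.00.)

Assume 100 g: 27.3 g C, 4.58 g H, 31.8 g N, 36.32 g O.
n(C) = 27.3/12.01 = 2.273, n(H) = 4.58/1.008 = 4.544, n(N) = 31.8/14.01 = 2.27, n(O) = 36.32/16.00 = 2.27
Smallest is N at 2.27 mol; normalising gives C 1.001, H 2.002, N 1.000, O 1.000
→ CH2NO
Empirical-formula mass = 44.04 g/mol
n = 87 / 44.04 = 1.98 ≈ 2
Molecular formula = (CH2NO)×2 = C2H4N2O2

C2H4N2O2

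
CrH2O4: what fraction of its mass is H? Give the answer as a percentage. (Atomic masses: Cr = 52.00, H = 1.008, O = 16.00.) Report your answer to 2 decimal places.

Molar mass = 1(52.00) + 2(1.008) + 4(16.00) = 118.016 g/mol
Mass of H per mole = 2 × 1.008 = 2.016 g
% H = 2.016 / 118.016 × 100 = 1.71%

1.71%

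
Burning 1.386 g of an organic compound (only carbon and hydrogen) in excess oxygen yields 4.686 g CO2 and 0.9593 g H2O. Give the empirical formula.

mol C = 4.686 / 44.01 = 0.1065; mass C = 0.1065 × 12.01 = 1.279 g
mol H = 2 × (0.9593 / 18.02) = 0.1065; mass H = 0.1065 × 1.008 = 0.1073 g
Ratios (÷ 0.1065): C 1.000, H 1.000
Ratio ≈ 1:1, so the empirical formula is CH

CH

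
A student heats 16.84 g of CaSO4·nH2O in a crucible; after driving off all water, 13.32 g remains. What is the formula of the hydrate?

CaSO4·2H2O

Mass of water lost = 16.84 − 13.32 = 3.52 g → 3.52 / 18.02 = 0.1953 mol H2O
Molar mass of CaSO4 = 136.15 g/mol → mol CaSO4 = 13.32 / 136.15 = 0.09783
n = 0.1953 / 0.09783 = 2.00 ≈ 2 → CaSO4·2H2O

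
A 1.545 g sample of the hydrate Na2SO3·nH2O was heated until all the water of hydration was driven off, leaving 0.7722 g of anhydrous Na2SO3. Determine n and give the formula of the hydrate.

Mass of water lost = 1.545 − 0.7722 = 0.7728 g → 0.7728 / 18.02 = 0.04289 mol H2O
Molar mass of Na2SO3 = 126.05 g/mol → mol Na2SO3 = 0.7722 / 126.05 = 0.006126
n = 0.04289 / 0.006126 = 7.00 ≈ 7 → Na2SO3·7H2O

Na2SO3·7H2O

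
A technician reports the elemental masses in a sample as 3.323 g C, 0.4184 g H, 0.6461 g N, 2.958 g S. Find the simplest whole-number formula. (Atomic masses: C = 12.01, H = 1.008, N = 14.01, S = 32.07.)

C: 3.323 g ÷ 12.01 g/mol = 0.2767 mol
H: 0.4184 g ÷ 1.008 g/mol = 0.4151 mol
N: 0.6461 g ÷ 14.01 g/mol = 0.04612 mol
S: 2.958 g ÷ 32.07 g/mol = 0.09224 mol
Divide by the smallest (0.04612 mol N): C 6.000, H 9.001, N 1.000, S 2.000
Ratio ≈ 6:9:1:2, so the empirical formula is C6H9NS2

C6H9NS2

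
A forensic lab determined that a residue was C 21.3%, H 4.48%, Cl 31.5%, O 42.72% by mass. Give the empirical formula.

Assume 100 g: 21.3 g C, 4.48 g H, 31.5 g Cl, 42.72 g O.
n(C) = 21.3/12.01 = 1.774, n(H) = 4.48/1.008 = 4.444, n(Cl) = 31.5/35.45 = 0.8886, n(O) = 42.72/16.00 = 2.67
Smallest is Cl at 0.8886 mol; normalising gives C 1.996, H 5.002, Cl 1.000, O 3.005
Ratio ≈ 2:5:1:3, so the empirical formula is C2H5ClO3

C2H5ClO3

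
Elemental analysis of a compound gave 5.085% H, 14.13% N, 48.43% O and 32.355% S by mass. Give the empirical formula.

H5NO3S

Assume 100 g: 5.085 g H, 14.13 g N, 48.43 g O, 32.355 g S.
n(H) = 5.085/1.008 = 5.045, n(N) = 14.13/14.01 = 1.009, n(O) = 48.43/16.00 = 3.027, n(S) = 32.355/32.07 = 1.009
Ratios (÷ 1.009): H 5.002, N 1.000, O 3.001, S 1.000
≈ 5:1:3:1 → H5NO3S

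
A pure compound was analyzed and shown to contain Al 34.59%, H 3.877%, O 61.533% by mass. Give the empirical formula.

Assume 100 g: 34.59 g Al, 3.877 g H, 61.533 g O.
n(Al) = 34.59/26.98 = 1.282, n(H) = 3.877/1.008 = 3.846, n(O) = 61.533/16.00 = 3.846
Ratios (÷ 1.282): Al 1.000, H 3.000, O 3.000
→ AlH3O3

AlH3O3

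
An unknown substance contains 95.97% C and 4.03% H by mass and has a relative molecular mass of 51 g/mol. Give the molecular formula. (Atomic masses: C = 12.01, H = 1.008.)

C4H2

Assume 100 g: 95.97 g C, 4.03 g H.
Moles — C: 95.97 / 12.01 = 7.991 mol; H: 4.03 / 1.008 = 3.998 mol
Divide by the smallest (3.998 mol H): C 1.999, H 1.000
→ C2H
Empirical-formula mass = 25.03 g/mol
n = 51 / 25.03 = 2.04 ≈ 2
Molecular formula = (C2H)×2 = C4H2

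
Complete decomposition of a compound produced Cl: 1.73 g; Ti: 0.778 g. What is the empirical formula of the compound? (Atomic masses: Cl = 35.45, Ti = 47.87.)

n(Cl) = 1.73/35.45 = 0.0488, n(Ti) = 0.778/47.87 = 0.01625
Ratios (÷ 0.01625): Cl 3.003, Ti 1.000
→ Cl3Ti

Cl3Ti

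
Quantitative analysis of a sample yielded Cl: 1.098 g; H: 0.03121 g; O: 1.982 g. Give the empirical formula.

ClHO4

Moles — Cl: 1.098 / 35.45 = 0.03097 mol; H: 0.03121 / 1.008 = 0.03096 mol; O: 1.982 / 16.00 = 0.1239 mol
Smallest is H at 0.03096 mol; normalising gives Cl 1.000, H 1.000, O 4.001
Ratio ≈ 1:1:4, so the empirical formula is ClHO4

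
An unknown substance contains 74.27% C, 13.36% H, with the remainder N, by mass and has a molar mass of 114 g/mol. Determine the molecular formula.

Assume 100 g: 74.27 g C, 13.36 g H, 12.37 g N.
Moles — C: 74.27 / 12.01 = 6.184 mol; H: 13.36 / 1.008 = 13.25 mol; N: 12.37 / 14.01 = 0.8829 mol
Divide by the smallest (0.8829 mol N): C 7.004, H 15.011, N 1.000
Ratio ≈ 7:15:1, so the empirical formula is C7H15N
Empirical-formula mass = 113.20 g/mol
n = 114 / 113.20 = 1.01 ≈ 1
Molecular formula = empirical formula = C7H15N

C7H15N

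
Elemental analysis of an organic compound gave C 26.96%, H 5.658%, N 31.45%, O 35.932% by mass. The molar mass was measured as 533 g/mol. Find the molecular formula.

C12H30N12O12

Assume 100 g: 26.96 g C, 5.658 g H, 31.45 g N, 35.932 g O.
C: 26.96 g ÷ 12.01 g/mol = 2.245 mol
H: 5.658 g ÷ 1.008 g/mol = 5.613 mol
N: 31.45 g ÷ 14.01 g/mol = 2.245 mol
O: 35.932 g ÷ 16.00 g/mol = 2.246 mol
Divide by the smallest (2.245 mol C): C 1.000, H 2.500, N 1.000, O 1.000
Multiply by 2: C 2.00, H 5.00, N 2.00, O 2.00 → C2H5N2O2
Empirical-formula mass = 89.08 g/mol
n = 533 / 89.08 = 5.98 ≈ 6
Molecular formula = (C2H5N2O2)×6 = C12H30N12O12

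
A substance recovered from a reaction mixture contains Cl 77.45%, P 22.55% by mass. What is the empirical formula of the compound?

Cl3P

Assume 100 g: 77.45 g Cl, 22.55 g P.
n(Cl) = 77.45/35.45 = 2.185, n(P) = 22.55/30.97 = 0.7281
Divide by the smallest (0.7281 mol P): Cl 3.001, P 1.000
Ratio ≈ 3:1, so the empirical formula is Cl3P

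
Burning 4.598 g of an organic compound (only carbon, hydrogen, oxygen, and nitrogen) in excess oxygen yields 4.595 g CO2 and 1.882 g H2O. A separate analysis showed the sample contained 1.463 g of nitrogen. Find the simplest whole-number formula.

mol C = 4.595 / 44.01 = 0.1044; mass C = 0.1044 × 12.01 = 1.254 g
mol H = 2 × (1.882 / 18.02) = 0.2089; mass H = 0.2089 × 1.008 = 0.2106 g
mol N = 1.463 / 14.01 = 0.1044
mass O = 4.598 − (2.927) = 1.671 g → mol O = 0.1044
Smallest is O at 0.1044 mol; normalising gives C 1.000, H 2.001, N 1.000, O 1.000
≈ 1:2:1:1 → CH2NO

CH2NO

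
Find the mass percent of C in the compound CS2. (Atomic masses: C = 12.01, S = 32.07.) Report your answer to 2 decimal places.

Molar mass = 1(12.01) + 2(32.07) = 76.150 g/mol
Mass of C per mole = 1 × 12.01 = 12.010 g
% C = 12.010 / 76.150 × 100 = 15.77%

15.77%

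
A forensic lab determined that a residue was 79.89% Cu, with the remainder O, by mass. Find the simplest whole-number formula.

CuO

Assume 100 g: 79.89 g Cu, 20.11 g O.
n(Cu) = 79.89/63.55 = 1.257, n(O) = 20.11/16.00 = 1.257
Smallest is O at 1.257 mol; normalising gives Cu 1.000, O 1.000
≈ 1:1 → CuO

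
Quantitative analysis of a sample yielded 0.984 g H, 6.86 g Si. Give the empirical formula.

H4Si

n(H) = 0.984/1.008 = 0.9762, n(Si) = 6.86/28.09 = 0.2442
Ratios (÷ 0.2442): H 3.997, Si 1.000
Ratio ≈ 4:1, so the empirical formula is H4Si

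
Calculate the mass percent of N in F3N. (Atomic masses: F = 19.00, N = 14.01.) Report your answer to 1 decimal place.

Molar mass = 3(19.00) + 1(14.01) = 71.010 g/mol
Mass of N per mole = 1 × 14.01 = 14.010 g
% N = 14.010 / 71.010 × 100 = 19.7%

19.7%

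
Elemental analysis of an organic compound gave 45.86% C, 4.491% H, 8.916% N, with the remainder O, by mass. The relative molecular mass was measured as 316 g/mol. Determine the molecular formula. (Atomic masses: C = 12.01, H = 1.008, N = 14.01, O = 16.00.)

C12H14N2O8

Assume 100 g: 45.86 g C, 4.491 g H, 8.916 g N, 40.733 g O.
C: 45.86 g ÷ 12.01 g/mol = 3.818 mol
H: 4.491 g ÷ 1.008 g/mol = 4.455 mol
N: 8.916 g ÷ 14.01 g/mol = 0.6364 mol
O: 40.733 g ÷ 16.00 g/mol = 2.546 mol
Ratios (÷ 0.6364): C 6.000, H 7.001, N 1.000, O 4.000
Ratio ≈ 6:7:1:4, so the empirical formula is C6H7NO4
Empirical-formula mass = 157.13 g/mol
n = 316 / 157.13 = 2.01 ≈ 2
Molecular formula = (C6H7NO4)×2 = C12H14N2O8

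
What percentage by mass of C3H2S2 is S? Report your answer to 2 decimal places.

Molar mass = 3(12.01) + 2(1.008) + 2(32.07) = 102.186 g/mol
Mass of S per mole = 2 × 32.07 = 64.140 g
% S = 64.140 / 102.186 × 100 = 62.77%

62.77%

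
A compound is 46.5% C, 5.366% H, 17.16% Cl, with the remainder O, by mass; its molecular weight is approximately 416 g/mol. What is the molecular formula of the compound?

Assume 100 g: 46.5 g C, 5.366 g H, 17.16 g Cl, 30.974 g O.
C: 46.5 g ÷ 12.01 g/mol = 3.872 mol
H: 5.366 g ÷ 1.008 g/mol = 5.323 mol
Cl: 17.16 g ÷ 35.45 g/mol = 0.4841 mol
O: 30.974 g ÷ 16.00 g/mol = 1.936 mol
Divide by the smallest (0.4841 mol Cl): C 7.999, H 10.997, Cl 1.000, O 3.999
Ratio ≈ 8:11:1:4, so the empirical formula is C8H11ClO4
Empirical-formula mass = 206.62 g/mol
n = 416 / 206.62 = 2.01 ≈ 2
Molecular formula = (C8H11ClO4)×2 = C16H22Cl2O8

C16H22Cl2O8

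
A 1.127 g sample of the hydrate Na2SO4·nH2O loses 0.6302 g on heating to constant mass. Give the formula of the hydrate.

Na2SO4·10H2O

Mass of anhydrous Na2SO4 = 1.127 − 0.6302 = 0.4968 g
mol H2O = 0.6302 / 18.02 = 0.03497
Molar mass of Na2SO4 = 142.05 g/mol → mol Na2SO4 = 0.4968 / 142.05 = 0.003497
n = 0.03497 / 0.003497 = 10.00 ≈ 10 → Na2SO4·10H2O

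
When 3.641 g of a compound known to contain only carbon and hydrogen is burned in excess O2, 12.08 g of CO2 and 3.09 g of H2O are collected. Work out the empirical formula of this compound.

mol C = 12.08 / 44.01 = 0.2745; mass C = 0.2745 × 12.01 = 3.297 g
mol H = 2 × (3.09 / 18.02) = 0.3430; mass H = 0.3430 × 1.008 = 0.3457 g
Smallest is C at 0.2745 mol; normalising gives C 1.000, H 1.249
Multiply by 4: C 4.00, H 5.00 → C4H5

C4H5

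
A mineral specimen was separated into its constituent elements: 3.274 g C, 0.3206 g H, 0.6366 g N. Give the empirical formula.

n(C) = 3.274/12.01 = 0.2726, n(H) = 0.3206/1.008 = 0.3181, n(N) = 0.6366/14.01 = 0.04544
Smallest is N at 0.04544 mol; normalising gives C 5.999, H 7.000, N 1.000
Ratio ≈ 6:7:1, so the empirical formula is C6H7N

C6H7N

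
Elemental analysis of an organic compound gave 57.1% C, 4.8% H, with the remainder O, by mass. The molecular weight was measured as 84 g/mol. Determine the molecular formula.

C4H4O2

Assume 100 g: 57.1 g C, 4.8 g H, 38.1 g O.
Moles — C: 57.1 / 12.01 = 4.754 mol; H: 4.8 / 1.008 = 4.762 mol; O: 38.1 / 16.00 = 2.381 mol
Ratios (÷ 2.381): C 1.997, H 2.000, O 1.000
≈ 2:2:1 → C2H2O
Empirical-formula mass = 42.04 g/mol
n = 84 / 42.04 = 2.00 ≈ 2
Molecular formula = (C2H2O)×2 = C4H4O2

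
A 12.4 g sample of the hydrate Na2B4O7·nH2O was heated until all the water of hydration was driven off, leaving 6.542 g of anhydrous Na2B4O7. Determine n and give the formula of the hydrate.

Mass of water lost = 12.4 − 6.542 = 5.858 g → 5.858 / 18.02 = 0.3251 mol H2O
Molar mass of Na2B4O7 = 201.22 g/mol → mol Na2B4O7 = 6.542 / 201.22 = 0.03251
n = 0.3251 / 0.03251 = 10.00 ≈ 10 → Na2B4O7·10H2O

Na2B4O7·10H2O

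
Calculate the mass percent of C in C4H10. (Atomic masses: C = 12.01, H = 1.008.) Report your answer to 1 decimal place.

Molar mass = 4(12.01) + 10(1.008) = 58.120 g/mol
Mass of C per mole = 4 × 12.01 = 48.040 g
% C = 48.040 / 58.120 × 100 = 82.7%

82.7%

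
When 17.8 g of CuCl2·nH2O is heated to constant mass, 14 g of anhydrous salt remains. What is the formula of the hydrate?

CuCl2·2H2O

Mass of water lost = 17.8 − 14 = 3.8 g → 3.8 / 18.02 = 0.2109 mol H2O
Molar mass of CuCl2 = 134.45 g/mol → mol CuCl2 = 14 / 134.45 = 0.1041
n = 0.2109 / 0.1041 = 2.03 ≈ 2 → CuCl2·2H2O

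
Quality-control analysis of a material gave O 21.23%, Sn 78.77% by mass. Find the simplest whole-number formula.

Assume 100 g: 21.23 g O, 78.77 g Sn.
Moles — O: 21.23 / 16.00 = 1.327 mol; Sn: 78.77 / 118.71 = 0.6635 mol
Divide by the smallest (0.6635 mol Sn): O 2.000, Sn 1.000
Ratio ≈ 2:1, so the empirical formula is O2Sn

O2Sn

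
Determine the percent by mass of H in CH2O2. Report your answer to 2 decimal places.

Molar mass = 1(12.01) + 2(1.008) + 2(16.00) = 46.026 g/mol
Mass of H per mole = 2 × 1.008 = 2.016 g
% H = 2.016 / 46.026 × 100 = 4.38%

4.38%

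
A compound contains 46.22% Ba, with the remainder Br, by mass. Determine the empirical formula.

BaBr2

Assume 100 g: 46.22 g Ba, 53.78 g Br.
Ba: 46.22 g ÷ 137.33 g/mol = 0.3366 mol
Br: 53.78 g ÷ 79.90 g/mol = 0.6731 mol
Smallest is Ba at 0.3366 mol; normalising gives Ba 1.000, Br 2.000
≈ 1:2 → BaBr2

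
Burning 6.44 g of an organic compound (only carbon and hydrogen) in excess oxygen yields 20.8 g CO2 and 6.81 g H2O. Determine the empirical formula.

mol C = 20.8 / 44.01 = 0.4726; mass C = 0.4726 × 12.01 = 5.676 g
mol H = 2 × (6.81 / 18.02) = 0.7558; mass H = 0.7558 × 1.008 = 0.7619 g
Divide by the smallest (0.4726 mol C): C 1.000, H 1.599
Scaling by 5: C 5.00, H 8.00 → C5H8

C5H8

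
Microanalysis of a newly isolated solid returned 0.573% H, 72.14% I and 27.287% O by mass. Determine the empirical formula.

Assume 100 g: 0.573 g H, 72.14 g I, 27.287 g O.
Moles — H: 0.573 / 1.008 = 0.5685 mol; I: 72.14 / 126.90 = 0.5685 mol; O: 27.287 / 16.00 = 1.705 mol
Smallest is H at 0.5685 mol; normalising gives H 1.000, I 1.000, O 3.000
Ratio ≈ 1:1:3, so the empirical formula is HIO3

HIO3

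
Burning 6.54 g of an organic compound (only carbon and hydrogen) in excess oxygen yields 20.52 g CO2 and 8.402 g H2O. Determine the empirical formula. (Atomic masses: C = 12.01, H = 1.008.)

mol C = 20.52 / 44.01 = 0.4663; mass C = 0.4663 × 12.01 = 5.600 g
mol H = 2 × (8.402 / 18.02) = 0.9325; mass H = 0.9325 × 1.008 = 0.9400 g
Divide by the smallest (0.4663 mol C): C 1.000, H 2.000
→ CH2

CH2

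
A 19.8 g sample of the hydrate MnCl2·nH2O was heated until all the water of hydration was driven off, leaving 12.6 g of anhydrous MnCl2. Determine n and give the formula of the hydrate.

MnCl2·4H2O

Mass of water lost = 19.8 − 12.6 = 7.2 g → 7.2 / 18.02 = 0.3996 mol H2O
Molar mass of MnCl2 = 125.84 g/mol → mol MnCl2 = 12.6 / 125.84 = 0.1001
n = 0.3996 / 0.1001 = 3.99 ≈ 4 → MnCl2·4H2O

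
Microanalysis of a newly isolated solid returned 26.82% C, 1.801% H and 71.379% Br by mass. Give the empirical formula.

C5H4Br2

Assume 100 g: 26.82 g C, 1.801 g H, 71.379 g Br.
n(C) = 26.82/12.01 = 2.233, n(H) = 1.801/1.008 = 1.787, n(Br) = 71.379/79.90 = 0.8934
Divide by the smallest (0.8934 mol Br): C 2.500, H 2.000, Br 1.000
Multiply by 2: C 5.00, H 4.00, Br 2.00 → C5H4Br2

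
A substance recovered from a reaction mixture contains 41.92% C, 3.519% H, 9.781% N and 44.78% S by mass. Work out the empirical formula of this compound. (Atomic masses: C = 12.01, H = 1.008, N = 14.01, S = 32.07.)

C5H5NS2

Assume 100 g: 41.92 g C, 3.519 g H, 9.781 g N, 44.78 g S.
C: 41.92 g ÷ 12.01 g/mol = 3.49 mol
H: 3.519 g ÷ 1.008 g/mol = 3.491 mol
N: 9.781 g ÷ 14.01 g/mol = 0.6981 mol
S: 44.78 g ÷ 32.07 g/mol = 1.396 mol
Ratios (÷ 0.6981): C 5.000, H 5.001, N 1.000, S 2.000
→ C5H5NS2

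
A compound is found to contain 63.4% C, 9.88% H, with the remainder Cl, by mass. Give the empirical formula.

Assume 100 g: 63.4 g C, 9.88 g H, 26.72 g Cl.
n(C) = 63.4/12.01 = 5.279, n(H) = 9.88/1.008 = 9.802, n(Cl) = 26.72/35.45 = 0.7537
Divide by the smallest (0.7537 mol Cl): C 7.004, H 13.004, Cl 1.000
→ C7H13Cl

C7H13Cl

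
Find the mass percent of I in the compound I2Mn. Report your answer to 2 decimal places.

Molar mass = 2(126.90) + 1(54.94) = 308.740 g/mol
Mass of I per mole = 2 × 126.90 = 253.800 g
% I = 253.800 / 308.740 × 100 = 82.21%

82.21%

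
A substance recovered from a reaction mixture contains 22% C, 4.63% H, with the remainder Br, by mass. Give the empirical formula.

Assume 100 g: 22 g C, 4.63 g H, 73.37 g Br.
C: 22 g ÷ 12.01 g/mol = 1.832 mol
H: 4.63 g ÷ 1.008 g/mol = 4.593 mol
Br: 73.37 g ÷ 79.90 g/mol = 0.9183 mol
Divide by the smallest (0.9183 mol Br): C 1.995, H 5.002, Br 1.000
Ratio ≈ 2:5:1, so the empirical formula is C2H5Br

C2H5Br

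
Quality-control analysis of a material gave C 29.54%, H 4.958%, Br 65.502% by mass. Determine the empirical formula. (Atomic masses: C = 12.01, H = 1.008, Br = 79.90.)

C3H6Br

Assume 100 g: 29.54 g C, 4.958 g H, 65.502 g Br.
Moles — C: 29.54 / 12.01 = 2.46 mol; H: 4.958 / 1.008 = 4.919 mol; Br: 65.502 / 79.90 = 0.8198 mol
Ratios (÷ 0.8198): C 3.000, H 6.000, Br 1.000
Ratio ≈ 3:6:1, so the empirical formula is C3H6Br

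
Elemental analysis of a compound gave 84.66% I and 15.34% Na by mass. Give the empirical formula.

Assume 100 g: 84.66 g I, 15.34 g Na.
I: 84.66 g ÷ 126.90 g/mol = 0.6671 mol
Na: 15.34 g ÷ 22.99 g/mol = 0.6672 mol
Ratios (÷ 0.6671): I 1.000, Na 1.000
Ratio ≈ 1:1, so the empirical formula is INa

INa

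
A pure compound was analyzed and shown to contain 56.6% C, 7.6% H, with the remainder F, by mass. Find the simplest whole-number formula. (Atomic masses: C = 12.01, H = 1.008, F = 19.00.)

C5H8F2

Assume 100 g: 56.6 g C, 7.6 g H, 35.8 g F.
n(C) = 56.6/12.01 = 4.713, n(H) = 7.6/1.008 = 7.54, n(F) = 35.8/19.00 = 1.884
Smallest is F at 1.884 mol; normalising gives C 2.501, H 4.002, F 1.000
×2: C 5.00, H 8.00, F 2.00 → C5H8F2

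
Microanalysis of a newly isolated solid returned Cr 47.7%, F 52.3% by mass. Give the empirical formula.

Assume 100 g: 47.7 g Cr, 52.3 g F.
n(Cr) = 47.7/52.00 = 0.9173, n(F) = 52.3/19.00 = 2.753
Smallest is Cr at 0.9173 mol; normalising gives Cr 1.000, F 3.001
≈ 1:3 → CrF3

CrF3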